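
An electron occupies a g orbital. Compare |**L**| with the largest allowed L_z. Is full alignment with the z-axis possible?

No: L_z,max = 4ℏ < |L| = 2√5 ℏ ≈ 4.472ℏ

For a g orbital, l = 4.
|L| = 2√5 ℏ ≈ 4.4721ℏ, while L_z,max = lℏ = 4ℏ.
Since |L| > L_z,max, the vector can never point exactly along z; the closest it comes is θ_min = arccos(4/√20) ≈ 26.6°.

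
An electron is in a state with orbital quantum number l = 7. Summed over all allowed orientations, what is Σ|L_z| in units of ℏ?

Σ|L_z| = 56 ℏ

m_l ∈ {-7, -6, -5, -4, -3, -2, -1, 0, 1, 2, 3, 4, 5, 6, 7}.
Σ|m_l| = 2(1+2+…+7) = 56.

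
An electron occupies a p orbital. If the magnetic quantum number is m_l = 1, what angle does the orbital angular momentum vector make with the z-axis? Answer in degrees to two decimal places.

θ ≈ 45.00°

For a p orbital, l = 1.
|L| = ℏ√(l(l+1)) = √2 ℏ.
L_z = m_l ℏ = 1ℏ.
cos θ = L_z/|L| = 1/√2, so θ ≈ 45.00°.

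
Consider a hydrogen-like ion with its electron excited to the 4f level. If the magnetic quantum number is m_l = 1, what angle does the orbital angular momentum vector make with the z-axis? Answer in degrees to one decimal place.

θ ≈ 73.2°

The 4f level has l = 3.
|L|² = l(l+1)ℏ² = 12ℏ², so |L| = 2√3 ℏ.
L_z = m_l ℏ = 1ℏ.
cos θ = L_z/|L| = 1/√12, so θ ≈ 73.2°.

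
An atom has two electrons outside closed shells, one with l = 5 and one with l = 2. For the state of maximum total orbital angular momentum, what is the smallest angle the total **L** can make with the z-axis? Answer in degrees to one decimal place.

θ_min ≈ 20.7°

Angular momentum addition gives L = |l₁ − l₂|, …, l₁ + l₂.
L ∈ {3, 4, 5, 6, 7}.
The maximum is L = 7, with |L_tot| = ℏ√(7·8) = 2√14 ℏ.
The minimum angle with z is arccos(7/√56) ≈ 20.7°.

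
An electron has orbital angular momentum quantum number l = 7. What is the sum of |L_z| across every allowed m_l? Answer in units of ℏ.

m_l runs from −7 to 7, i.e. {-7, -6, -5, -4, -3, -2, -1, 0, 1, 2, 3, 4, 5, 6, 7}.
Σ|m_l| = l(l+1) = 56.

Σ|L_z| = 56 ℏ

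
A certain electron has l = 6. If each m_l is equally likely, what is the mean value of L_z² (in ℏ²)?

⟨L_z²⟩ = 14 ℏ²

The allowed m_l values are -6, -5, -4, -3, -2, -1, 0, 1, 2, 3, 4, 5, 6.
⟨L_z²⟩ = ℏ²·(Σ m_l²)/(2l+1) = ℏ²·182/13 = 14ℏ².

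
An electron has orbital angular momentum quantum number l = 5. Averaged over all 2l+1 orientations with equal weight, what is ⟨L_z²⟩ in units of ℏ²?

⟨L_z²⟩ = 10 ℏ²

m_l ∈ {-5, -4, -3, -2, -1, 0, 1, 2, 3, 4, 5}.
⟨L_z²⟩ = ℏ²·l(l+1)/3 = 10ℏ².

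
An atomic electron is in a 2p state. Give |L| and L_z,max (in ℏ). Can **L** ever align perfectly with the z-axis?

The 2p subshell has l = 1.
|L| = √2 ℏ ≈ 1.4142ℏ, while L_z,max = lℏ = 1ℏ.
Since |L| > L_z,max, the vector can never point exactly along z; the closest it comes is θ_min = arccos(1/√2) ≈ 45.0°.

No: L_z,max = 1ℏ < |L| = √2 ℏ ≈ 1.414ℏ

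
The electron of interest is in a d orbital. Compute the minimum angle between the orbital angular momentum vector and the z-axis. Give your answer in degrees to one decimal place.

D corresponds to l = 2.
|L| = √(l(l+1)) ℏ = √6 ℏ.
The smallest angle corresponds to the largest L_z, i.e. m_l = l = 2, giving L_z = 2ℏ.
cos θ_min = 2/√6, so θ_min ≈ 35.3°.

θ_min ≈ 35.3°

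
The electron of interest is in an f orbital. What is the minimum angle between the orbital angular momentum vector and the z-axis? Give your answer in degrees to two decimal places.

θ_min ≈ 30.00°

An f state has l = 3.
|L| = √(l(l+1)) ℏ = 2√3 ℏ.
The smallest angle corresponds to the largest L_z, i.e. m_l = l = 3, giving L_z = 3ℏ.
cos θ_min = 3/√12, so θ_min ≈ 30.00°.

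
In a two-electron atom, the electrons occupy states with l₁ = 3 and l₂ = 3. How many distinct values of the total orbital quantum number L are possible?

Angular momentum addition gives L = |l₁ − l₂|, …, l₁ + l₂.
L ∈ {0, 1, 2, 3, 4, 5, 6}.
That is 7 values.

7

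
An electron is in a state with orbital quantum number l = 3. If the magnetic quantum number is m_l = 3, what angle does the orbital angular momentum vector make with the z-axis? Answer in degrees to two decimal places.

θ ≈ 30.00°

|L| = ℏ√(l(l+1)) = 2√3 ℏ.
L_z = m_l ℏ = 3ℏ.
cos θ = L_z/|L| = 3/√12, so θ ≈ 30.00°.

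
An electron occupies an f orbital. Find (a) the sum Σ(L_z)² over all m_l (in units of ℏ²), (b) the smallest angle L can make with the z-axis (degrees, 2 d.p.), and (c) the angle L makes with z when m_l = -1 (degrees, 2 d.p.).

The letter f corresponds to l = 3.
Σ m_l² = 28, so Σ(L_z)² = 28 ℏ².
cos θ_min = 3/√12, so θ_min ≈ 30.00°.
For m_l = -1: cos θ = -1/√12, θ ≈ 106.78°.

Σ(L_z)² = 28 ℏ²; θ_min ≈ 30.00°; θ(m_l=-1) ≈ 106.78°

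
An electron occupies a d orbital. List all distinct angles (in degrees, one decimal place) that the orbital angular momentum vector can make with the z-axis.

The letter d corresponds to l = 2.
|L| = ℏ√(l(l+1)) = √6 ℏ.
cos θ = m_l/√6 for each m_l ∈ {-2, -1, 0, 1, 2}.

θ ∈ {35.3°, 65.9°, 90.0°, 114.1°, 144.7°}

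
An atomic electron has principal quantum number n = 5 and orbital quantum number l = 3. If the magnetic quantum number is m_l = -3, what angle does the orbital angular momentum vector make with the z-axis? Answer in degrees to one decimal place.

|L| = ℏ√(l(l+1)) = 2√3 ℏ.
L_z = m_l ℏ = −3ℏ.
cos θ = L_z/|L| = -3/√12, so θ ≈ 150.0°.

θ ≈ 150.0°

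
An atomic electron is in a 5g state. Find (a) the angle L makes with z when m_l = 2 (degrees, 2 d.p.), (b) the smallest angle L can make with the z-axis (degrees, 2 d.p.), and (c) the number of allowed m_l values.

θ(m_l=2) ≈ 63.43°; θ_min ≈ 26.57°; 9 values

5g means n = 5, l = 4.
For m_l = 2: cos θ = 2/√20, θ ≈ 63.43°.
cos θ_min = 4/√20, so θ_min ≈ 26.57°.
There are 2l+1 = 9 values of m_l.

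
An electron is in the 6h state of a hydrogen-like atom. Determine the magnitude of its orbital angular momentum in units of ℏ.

|L| = √30 ℏ ≈ 5.477ℏ

For 6h, l = 5.
|L| = ℏ√(l(l+1)) = ℏ√(5·6) = √30 ℏ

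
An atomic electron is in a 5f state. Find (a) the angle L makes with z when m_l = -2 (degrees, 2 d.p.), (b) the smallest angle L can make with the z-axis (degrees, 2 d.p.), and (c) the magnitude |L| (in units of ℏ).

The 5f subshell has l = 3.
For m_l = -2: cos θ = -2/√12, θ ≈ 125.26°.
cos θ_min = 3/√12, so θ_min ≈ 30.00°.
|L| = ℏ√(3·4) = 2√3 ℏ ≈ 3.464ℏ.

θ(m_l=-2) ≈ 125.26°; θ_min ≈ 30.00°; |L| = 2√3 ℏ ≈ 3.464ℏ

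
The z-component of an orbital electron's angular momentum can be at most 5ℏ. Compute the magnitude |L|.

L_z,max = lℏ, so l = 5.
|L| = ℏ√(l(l+1)) = √30 ℏ.

|L| = √30 ℏ ≈ 5.477ℏ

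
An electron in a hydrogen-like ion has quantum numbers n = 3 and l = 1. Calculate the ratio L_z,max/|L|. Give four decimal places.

L_z,max/|L| = 0.7071

|L| = √2 ℏ ≈ 1.4142ℏ, while L_z,max = lℏ = 1ℏ.
L_z,max/|L| = 1/√2 = 0.7071.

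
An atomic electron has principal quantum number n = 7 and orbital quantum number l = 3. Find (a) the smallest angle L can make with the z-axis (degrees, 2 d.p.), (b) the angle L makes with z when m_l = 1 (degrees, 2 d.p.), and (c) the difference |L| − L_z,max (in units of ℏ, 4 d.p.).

θ_min ≈ 30.00°; θ(m_l=1) ≈ 73.22°; |L|−L_z,max ≈ 0.4641ℏ

cos θ_min = 3/√12, so θ_min ≈ 30.00°.
For m_l = 1: cos θ = 1/√12, θ ≈ 73.22°.
|L| − L_z,max = (2√3 − 3)ℏ ≈ 0.4641ℏ.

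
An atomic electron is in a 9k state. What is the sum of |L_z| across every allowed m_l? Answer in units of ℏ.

Σ|L_z| = 56 ℏ

For 9k, l = 7.
m_l runs from −7 to 7, i.e. {-7, -6, -5, -4, -3, -2, -1, 0, 1, 2, 3, 4, 5, 6, 7}.
Σ|m_l| = 2(1+2+…+7) = 56.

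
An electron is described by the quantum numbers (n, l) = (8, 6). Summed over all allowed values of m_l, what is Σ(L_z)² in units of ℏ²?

m_l runs from −6 to 6, i.e. {-6, -5, -4, -3, -2, -1, 0, 1, 2, 3, 4, 5, 6}.
Σ m_l² = 2·(1 + 4 + 9 + 16 + 25 + 36) = 182.

Σ(L_z)² = 182 ℏ²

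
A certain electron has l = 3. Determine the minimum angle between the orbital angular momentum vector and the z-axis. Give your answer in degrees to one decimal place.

θ_min ≈ 30.0°

|L| = ℏ√(l(l+1)) = 2√3 ℏ.
The smallest angle corresponds to the largest L_z, i.e. m_l = l = 3, giving L_z = 3ℏ.
cos θ_min = 3/√12, so θ_min ≈ 30.0°.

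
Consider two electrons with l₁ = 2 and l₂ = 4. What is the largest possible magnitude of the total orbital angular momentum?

|L_tot|_max = √42 ℏ ≈ 6.481ℏ

Angular momentum addition gives L = |l₁ − l₂|, …, l₁ + l₂.
So L can be 2, 3, 4, 5, 6.
The largest magnitude corresponds to L = 6: |L_tot| = ℏ√(6·7) = √42 ℏ.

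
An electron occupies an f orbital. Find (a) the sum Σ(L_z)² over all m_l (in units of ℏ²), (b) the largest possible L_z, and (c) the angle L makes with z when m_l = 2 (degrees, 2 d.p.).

For an f orbital, l = 3.
Σ m_l² = 28, so Σ(L_z)² = 28 ℏ².
L_z,max = lℏ = 3ℏ.
For m_l = 2: cos θ = 2/√12, θ ≈ 54.74°.

Σ(L_z)² = 28 ℏ²; L_z,max = 3ℏ; θ(m_l=2) ≈ 54.74°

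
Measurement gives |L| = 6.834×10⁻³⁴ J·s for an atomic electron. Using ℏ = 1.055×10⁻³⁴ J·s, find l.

l = 6

In units of ℏ, |L| ≈ 6.478.
Set l(l+1) = 41.96; the integer solution is l = 6.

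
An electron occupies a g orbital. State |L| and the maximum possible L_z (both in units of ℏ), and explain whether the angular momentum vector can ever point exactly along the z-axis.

The letter g corresponds to l = 4.
|L| = 2√5 ℏ ≈ 4.4721ℏ, while L_z,max = lℏ = 4ℏ.
Since |L| > L_z,max, the vector can never point exactly along z; the closest it comes is θ_min = arccos(4/√20) ≈ 26.6°.

No: L_z,max = 4ℏ < |L| = 2√5 ℏ ≈ 4.472ℏ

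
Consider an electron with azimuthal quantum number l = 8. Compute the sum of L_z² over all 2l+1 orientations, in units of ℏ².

Σ(L_z)² = 408 ℏ²

m_l runs from −8 to 8, i.e. {-8, -7, -6, -5, -4, -3, -2, -1, 0, 1, 2, 3, 4, 5, 6, 7, 8}.
Σ m_l² = l(l+1)(2l+1)/3 = 8·9·17/3 = 408.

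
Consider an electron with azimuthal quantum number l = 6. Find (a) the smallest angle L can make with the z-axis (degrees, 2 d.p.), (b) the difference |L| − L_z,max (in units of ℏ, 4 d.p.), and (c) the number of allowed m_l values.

cos θ_min = 6/√42, so θ_min ≈ 22.21°.
|L| − L_z,max = (√42 − 6)ℏ ≈ 0.4807ℏ.
There are 2l+1 = 13 values of m_l.

θ_min ≈ 22.21°; |L|−L_z,max ≈ 0.4807ℏ; 13 values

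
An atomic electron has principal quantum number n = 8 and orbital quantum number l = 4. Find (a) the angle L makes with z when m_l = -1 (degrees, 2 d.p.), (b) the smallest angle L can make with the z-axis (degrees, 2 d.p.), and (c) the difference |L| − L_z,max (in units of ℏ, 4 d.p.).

For m_l = -1: cos θ = -1/√20, θ ≈ 102.92°.
cos θ_min = 4/√20, so θ_min ≈ 26.57°.
|L| − L_z,max = (2√5 − 4)ℏ ≈ 0.4721ℏ.

θ(m_l=-1) ≈ 102.92°; θ_min ≈ 26.57°; |L|−L_z,max ≈ 0.4721ℏ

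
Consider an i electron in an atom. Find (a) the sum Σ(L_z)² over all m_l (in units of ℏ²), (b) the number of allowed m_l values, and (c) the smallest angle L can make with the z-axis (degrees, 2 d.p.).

Σ(L_z)² = 182 ℏ²; 13 values; θ_min ≈ 22.21°

The letter i corresponds to l = 6.
Σ m_l² = 182, so Σ(L_z)² = 182 ℏ².
There are 2l+1 = 13 values of m_l.
cos θ_min = 6/√42, so θ_min ≈ 22.21°.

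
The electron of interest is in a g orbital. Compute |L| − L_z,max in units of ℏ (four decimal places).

A g state has l = 4.
|L| = 2√5 ℏ ≈ 4.4721ℏ, while L_z,max = lℏ = 4ℏ.
The difference is (2√5 − 4)ℏ ≈ 0.4721ℏ.

|L| − L_z,max ≈ 0.4721ℏ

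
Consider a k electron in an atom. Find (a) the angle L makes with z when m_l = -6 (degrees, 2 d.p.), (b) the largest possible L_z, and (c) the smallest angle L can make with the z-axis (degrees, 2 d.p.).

θ(m_l=-6) ≈ 143.30°; L_z,max = 7ℏ; θ_min ≈ 20.70°

K corresponds to l = 7.
For m_l = -6: cos θ = -6/√56, θ ≈ 143.30°.
L_z,max = lℏ = 7ℏ.
cos θ_min = 7/√56, so θ_min ≈ 20.70°.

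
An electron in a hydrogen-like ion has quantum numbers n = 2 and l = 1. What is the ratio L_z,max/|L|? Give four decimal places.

|L| = √2 ℏ ≈ 1.4142ℏ, while L_z,max = lℏ = 1ℏ.
L_z,max/|L| = 1/√2 = 0.7071.

L_z,max/|L| = 0.7071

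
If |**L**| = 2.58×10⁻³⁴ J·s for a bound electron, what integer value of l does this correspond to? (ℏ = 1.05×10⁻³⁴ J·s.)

l = 2

|L|/ℏ = (2.58×10⁻³⁴)/(1.05×10⁻³⁴) ≈ 2.457.
Set l(l+1) = 6.04; the integer solution is l = 2.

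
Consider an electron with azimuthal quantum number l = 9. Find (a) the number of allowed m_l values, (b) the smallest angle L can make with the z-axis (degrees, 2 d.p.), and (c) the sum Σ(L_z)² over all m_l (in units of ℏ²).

There are 2l+1 = 19 values of m_l.
cos θ_min = 9/√90, so θ_min ≈ 18.43°.
Σ m_l² = 570, so Σ(L_z)² = 570 ℏ².

19 values; θ_min ≈ 18.43°; Σ(L_z)² = 570 ℏ²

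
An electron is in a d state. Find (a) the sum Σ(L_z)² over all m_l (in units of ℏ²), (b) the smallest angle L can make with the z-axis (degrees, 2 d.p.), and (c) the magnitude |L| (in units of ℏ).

Σ(L_z)² = 10 ℏ²; θ_min ≈ 35.26°; |L| = √6 ℏ ≈ 2.449ℏ

For a d orbital, l = 2.
Σ m_l² = 10, so Σ(L_z)² = 10 ℏ².
cos θ_min = 2/√6, so θ_min ≈ 35.26°.
|L| = ℏ√(2·3) = √6 ℏ ≈ 2.449ℏ.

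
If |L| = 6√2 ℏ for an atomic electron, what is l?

|L| = ℏ√(l(l+1)), so l(l+1) = 72.
The positive root is l = 8.

l = 8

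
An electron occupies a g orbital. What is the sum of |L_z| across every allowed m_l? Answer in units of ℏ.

Σ|L_z| = 20 ℏ

The letter g corresponds to l = 4.
m_l runs from −4 to 4, i.e. {-4, -3, -2, -1, 0, 1, 2, 3, 4}.
Σ|m_l| = 2(1+2+…+4) = 20.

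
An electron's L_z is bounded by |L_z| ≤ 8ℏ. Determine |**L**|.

|L| = 6√2 ℏ ≈ 8.485ℏ

L_z,max = lℏ, so l = 8.
|L| = √(l(l+1)) ℏ = 6√2 ℏ.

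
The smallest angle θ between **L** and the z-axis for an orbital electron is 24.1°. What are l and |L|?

At minimum angle, m_l = l, so cos θ = l/√(l(l+1)); cos²θ = l/(l+1) = 0.8333.
l = cos²θ/sin²θ ≈ 5.
Then |L| = ℏ√(5·6) = √30 ℏ.

l = 5, |L| = √30 ℏ ≈ 5.477ℏ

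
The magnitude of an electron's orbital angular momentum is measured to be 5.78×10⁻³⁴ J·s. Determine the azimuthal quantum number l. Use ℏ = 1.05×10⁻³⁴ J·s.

l = 5

|L|/ℏ = (5.78×10⁻³⁴)/(1.05×10⁻³⁴) ≈ 5.505.
l(l+1) ≈ 5.505² ≈ 30.30, so l = 5.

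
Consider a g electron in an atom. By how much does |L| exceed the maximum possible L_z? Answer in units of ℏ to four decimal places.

A g state has l = 4.
|L| = 2√5 ℏ ≈ 4.4721ℏ, while L_z,max = lℏ = 4ℏ.
The difference is (2√5 − 4)ℏ ≈ 0.4721ℏ.

|L| − L_z,max ≈ 0.4721ℏ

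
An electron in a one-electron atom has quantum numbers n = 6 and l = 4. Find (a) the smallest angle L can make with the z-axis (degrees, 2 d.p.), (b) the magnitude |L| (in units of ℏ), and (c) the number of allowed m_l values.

cos θ_min = 4/√20, so θ_min ≈ 26.57°.
|L| = ℏ√(4·5) = 2√5 ℏ ≈ 4.472ℏ.
There are 2l+1 = 9 values of m_l.

θ_min ≈ 26.57°; |L| = 2√5 ℏ ≈ 4.472ℏ; 9 values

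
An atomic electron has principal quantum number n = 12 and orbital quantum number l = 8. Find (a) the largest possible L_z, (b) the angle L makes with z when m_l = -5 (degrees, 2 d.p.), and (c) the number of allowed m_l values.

L_z,max = lℏ = 8ℏ.
For m_l = -5: cos θ = -5/√72, θ ≈ 126.10°.
There are 2l+1 = 17 values of m_l.

L_z,max = 8ℏ; θ(m_l=-5) ≈ 126.10°; 17 values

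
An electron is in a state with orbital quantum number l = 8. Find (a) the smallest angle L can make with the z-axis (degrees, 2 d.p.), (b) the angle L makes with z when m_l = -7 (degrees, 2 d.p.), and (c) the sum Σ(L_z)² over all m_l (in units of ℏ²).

θ_min ≈ 19.47°; θ(m_l=-7) ≈ 145.58°; Σ(L_z)² = 408 ℏ²

cos θ_min = 8/√72, so θ_min ≈ 19.47°.
For m_l = -7: cos θ = -7/√72, θ ≈ 145.58°.
Σ m_l² = 408, so Σ(L_z)² = 408 ℏ².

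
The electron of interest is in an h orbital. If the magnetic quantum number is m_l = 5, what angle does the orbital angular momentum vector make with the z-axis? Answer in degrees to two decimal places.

θ ≈ 24.09°

For an h orbital, l = 5.
|L|² = l(l+1)ℏ² = 30ℏ², so |L| = √30 ℏ.
L_z = m_l ℏ = 5ℏ.
cos θ = L_z/|L| = 5/√30, so θ ≈ 24.09°.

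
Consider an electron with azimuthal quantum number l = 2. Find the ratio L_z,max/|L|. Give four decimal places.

L_z,max/|L| = 0.8165

|L| = √6 ℏ ≈ 2.4495ℏ, while L_z,max = lℏ = 2ℏ.
L_z,max/|L| = 2/√6 = 0.8165.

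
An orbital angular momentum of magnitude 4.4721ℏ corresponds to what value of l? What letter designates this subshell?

l = 4 (g orbital)

|L| = ℏ√(l(l+1)), so l(l+1) = 20.
The positive root is l = 4.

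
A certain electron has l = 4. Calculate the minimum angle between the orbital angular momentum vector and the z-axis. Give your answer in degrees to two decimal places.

θ_min ≈ 26.57°

|L| = √(l(l+1)) ℏ = 2√5 ℏ.
The smallest angle corresponds to the largest L_z, i.e. m_l = l = 4, giving L_z = 4ℏ.
cos θ_min = 4/√20, so θ_min ≈ 26.57°.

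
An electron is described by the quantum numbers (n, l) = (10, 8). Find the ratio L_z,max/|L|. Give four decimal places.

L_z,max/|L| = 0.9428

|L| = 6√2 ℏ ≈ 8.4853ℏ, while L_z,max = lℏ = 8ℏ.
L_z,max/|L| = 8/√72 = 0.9428.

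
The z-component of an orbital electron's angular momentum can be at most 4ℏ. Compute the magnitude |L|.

The maximum L_z equals lℏ, giving l = 4.
Then |L| = ℏ√(4·5) = 2√5 ℏ.

|L| = 2√5 ℏ ≈ 4.472ℏ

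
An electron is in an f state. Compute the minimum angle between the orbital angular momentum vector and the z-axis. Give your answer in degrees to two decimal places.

θ_min ≈ 30.00°

F corresponds to l = 3.
|L| = ℏ√(l(l+1)) = 2√3 ℏ.
The smallest angle corresponds to the largest L_z, i.e. m_l = l = 3, giving L_z = 3ℏ.
cos θ_min = 3/√12, so θ_min ≈ 30.00°.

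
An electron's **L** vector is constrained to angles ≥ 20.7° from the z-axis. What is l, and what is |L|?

cos θ_min = l/√(l(l+1)) = √(l/(l+1)), so l/(l+1) = cos²(20.7°) = 0.8751.
l = cos²θ/sin²θ ≈ 7.
Then |L| = ℏ√(7·8) = 2√14 ℏ.

l = 7, |L| = 2√14 ℏ ≈ 7.483ℏ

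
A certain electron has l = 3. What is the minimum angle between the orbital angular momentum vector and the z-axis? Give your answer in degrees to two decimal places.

|L| = √(l(l+1)) ℏ = 2√3 ℏ.
The smallest angle corresponds to the largest L_z, i.e. m_l = l = 3, giving L_z = 3ℏ.
cos θ_min = 3/√12, so θ_min ≈ 30.00°.

θ_min ≈ 30.00°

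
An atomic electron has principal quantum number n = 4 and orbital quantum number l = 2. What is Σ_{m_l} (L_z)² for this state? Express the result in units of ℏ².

The allowed m_l values are -2, -1, 0, 1, 2.
Σ m_l² = l(l+1)(2l+1)/3 = 2·3·5/3 = 10.

Σ(L_z)² = 10 ℏ²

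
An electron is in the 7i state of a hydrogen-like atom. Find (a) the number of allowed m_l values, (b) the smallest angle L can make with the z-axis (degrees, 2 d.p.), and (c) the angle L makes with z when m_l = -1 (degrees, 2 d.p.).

13 values; θ_min ≈ 22.21°; θ(m_l=-1) ≈ 98.88°

The 7i subshell has l = 6.
There are 2l+1 = 13 values of m_l.
cos θ_min = 6/√42, so θ_min ≈ 22.21°.
For m_l = -1: cos θ = -1/√42, θ ≈ 98.88°.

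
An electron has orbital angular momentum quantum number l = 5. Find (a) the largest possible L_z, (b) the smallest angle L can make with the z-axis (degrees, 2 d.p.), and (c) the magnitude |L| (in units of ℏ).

L_z,max = lℏ = 5ℏ.
cos θ_min = 5/√30, so θ_min ≈ 24.09°.
|L| = ℏ√(5·6) = √30 ℏ ≈ 5.477ℏ.

L_z,max = 5ℏ; θ_min ≈ 24.09°; |L| = √30 ℏ ≈ 5.477ℏ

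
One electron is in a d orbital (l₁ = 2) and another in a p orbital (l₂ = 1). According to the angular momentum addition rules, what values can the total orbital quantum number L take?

L = 1, 2, 3

L runs from |2 − 1| = 1 to 2 + 1 = 3.
Allowed values: L = 1, 2, 3.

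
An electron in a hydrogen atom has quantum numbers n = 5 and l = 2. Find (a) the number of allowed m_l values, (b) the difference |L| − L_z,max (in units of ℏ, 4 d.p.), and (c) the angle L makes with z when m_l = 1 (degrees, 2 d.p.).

5 values; |L|−L_z,max ≈ 0.4495ℏ; θ(m_l=1) ≈ 65.91°

There are 2l+1 = 5 values of m_l.
|L| − L_z,max = (√6 − 2)ℏ ≈ 0.4495ℏ.
For m_l = 1: cos θ = 1/√6, θ ≈ 65.91°.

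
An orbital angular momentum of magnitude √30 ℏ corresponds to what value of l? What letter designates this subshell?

|L| = ℏ√(l(l+1)), so l(l+1) = 30.
l² + l − 30 = 0 ⇒ l = 5.

l = 5 (h orbital)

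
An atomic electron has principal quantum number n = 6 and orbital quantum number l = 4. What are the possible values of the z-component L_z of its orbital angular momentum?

L_z = m_l ℏ with m_l ranging from −l to +l in integer steps.
For l = 4: m_l ∈ {-4, -3, -2, -1, 0, 1, 2, 3, 4}.

L_z ∈ {−4ℏ, −3ℏ, −2ℏ, −ℏ, 0, ℏ, 2ℏ, 3ℏ, 4ℏ}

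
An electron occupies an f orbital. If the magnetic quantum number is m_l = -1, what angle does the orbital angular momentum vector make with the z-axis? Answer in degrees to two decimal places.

An f state has l = 3.
|L| = ℏ√(l(l+1)) = 2√3 ℏ.
L_z = m_l ℏ = −1ℏ.
cos θ = L_z/|L| = -1/√12, so θ ≈ 106.78°.

θ ≈ 106.78°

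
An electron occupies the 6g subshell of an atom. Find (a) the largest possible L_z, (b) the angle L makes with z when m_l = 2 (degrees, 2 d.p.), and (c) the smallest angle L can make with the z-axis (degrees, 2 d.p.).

The 6g subshell has l = 4.
L_z,max = lℏ = 4ℏ.
For m_l = 2: cos θ = 2/√20, θ ≈ 63.43°.
cos θ_min = 4/√20, so θ_min ≈ 26.57°.

L_z,max = 4ℏ; θ(m_l=2) ≈ 63.43°; θ_min ≈ 26.57°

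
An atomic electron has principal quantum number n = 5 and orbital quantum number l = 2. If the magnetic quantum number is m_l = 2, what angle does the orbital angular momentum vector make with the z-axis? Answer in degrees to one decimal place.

θ ≈ 35.3°

|L| = √(l(l+1)) ℏ = √6 ℏ.
L_z = m_l ℏ = 2ℏ.
cos θ = L_z/|L| = 2/√6, so θ ≈ 35.3°.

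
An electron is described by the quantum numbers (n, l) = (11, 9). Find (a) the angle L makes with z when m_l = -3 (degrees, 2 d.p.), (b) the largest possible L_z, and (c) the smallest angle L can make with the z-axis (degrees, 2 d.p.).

θ(m_l=-3) ≈ 108.43°; L_z,max = 9ℏ; θ_min ≈ 18.43°

For m_l = -3: cos θ = -3/√90, θ ≈ 108.43°.
L_z,max = lℏ = 9ℏ.
cos θ_min = 9/√90, so θ_min ≈ 18.43°.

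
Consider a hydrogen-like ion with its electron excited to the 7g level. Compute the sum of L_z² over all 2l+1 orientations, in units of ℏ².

The 7g level has l = 4.
m_l runs from −4 to 4, i.e. {-4, -3, -2, -1, 0, 1, 2, 3, 4}.
Σ m_l² = 2·(1 + 4 + 9 + 16) = 60.

Σ(L_z)² = 60 ℏ²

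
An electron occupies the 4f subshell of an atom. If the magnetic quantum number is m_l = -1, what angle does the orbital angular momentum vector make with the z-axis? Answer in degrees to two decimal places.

The 4f subshell has l = 3.
|L|² = l(l+1)ℏ² = 12ℏ², so |L| = 2√3 ℏ.
L_z = m_l ℏ = −1ℏ.
cos θ = L_z/|L| = -1/√12, so θ ≈ 106.78°.

θ ≈ 106.78°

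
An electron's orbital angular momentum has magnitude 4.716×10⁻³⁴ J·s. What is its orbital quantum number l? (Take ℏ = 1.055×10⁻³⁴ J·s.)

l = 4

In units of ℏ, |L| ≈ 4.470.
Set l(l+1) = 19.98; the integer solution is l = 4.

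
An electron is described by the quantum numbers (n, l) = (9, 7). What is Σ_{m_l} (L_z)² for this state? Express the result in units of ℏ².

The allowed m_l values are -7, -6, -5, -4, -3, -2, -1, 0, 1, 2, 3, 4, 5, 6, 7.
Σ m_l² = 2·(1 + 4 + 9 + 16 + 25 + 36 + 49) = 280.

Σ(L_z)² = 280 ℏ²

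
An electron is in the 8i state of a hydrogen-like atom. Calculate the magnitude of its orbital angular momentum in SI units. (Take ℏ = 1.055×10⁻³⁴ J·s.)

The 8i subshell has l = 6.
|L| = ℏ√(l(l+1)) = ℏ√(6·7) = √42 ℏ
Numerically, |L| = 6.481 × (1.055×10⁻³⁴ J·s) = 6.837×10⁻³⁴ J·s.

|L| = 6.837×10⁻³⁴ J·s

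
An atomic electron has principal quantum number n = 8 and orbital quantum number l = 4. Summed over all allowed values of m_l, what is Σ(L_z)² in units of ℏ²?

m_l ∈ {-4, -3, -2, -1, 0, 1, 2, 3, 4}.
Σ m_l² = l(l+1)(2l+1)/3 = 4·5·9/3 = 60.

Σ(L_z)² = 60 ℏ²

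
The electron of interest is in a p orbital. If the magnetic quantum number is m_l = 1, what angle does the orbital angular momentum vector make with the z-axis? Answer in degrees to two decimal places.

θ ≈ 45.00°

For a p orbital, l = 1.
|L| = √(l(l+1)) ℏ = √2 ℏ.
L_z = m_l ℏ = 1ℏ.
cos θ = L_z/|L| = 1/√2, so θ ≈ 45.00°.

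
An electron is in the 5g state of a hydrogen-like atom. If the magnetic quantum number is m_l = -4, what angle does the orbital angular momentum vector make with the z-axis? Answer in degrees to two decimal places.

θ ≈ 153.43°

For 5g, l = 4.
|L|² = l(l+1)ℏ² = 20ℏ², so |L| = 2√5 ℏ.
L_z = m_l ℏ = −4ℏ.
cos θ = L_z/|L| = -4/√20, so θ ≈ 153.43°.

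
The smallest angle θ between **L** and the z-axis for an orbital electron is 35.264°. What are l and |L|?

cos θ_min = l/√(l(l+1)) = √(l/(l+1)), so l/(l+1) = cos²(35.264°) = 0.6667.
Solving: l = 2.
Then |L| = ℏ√(2·3) = √6 ℏ.

l = 2, |L| = √6 ℏ ≈ 2.449ℏ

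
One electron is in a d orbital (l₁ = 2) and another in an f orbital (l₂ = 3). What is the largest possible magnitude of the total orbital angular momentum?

|L_tot|_max = √30 ℏ ≈ 5.477ℏ

The total orbital quantum number L ranges from |l₁ − l₂| to l₁ + l₂ in integer steps.
Allowed values: L = 1, 2, 3, 4, 5.
The largest magnitude corresponds to L = 5: |L_tot| = ℏ√(5·6) = √30 ℏ.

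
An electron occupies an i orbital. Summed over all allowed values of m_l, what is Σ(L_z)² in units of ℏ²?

Σ(L_z)² = 182 ℏ²

The letter i corresponds to l = 6.
m_l ∈ {-6, -5, -4, -3, -2, -1, 0, 1, 2, 3, 4, 5, 6}.
Summing m² from −6 to 6: Σ m_l² = 182.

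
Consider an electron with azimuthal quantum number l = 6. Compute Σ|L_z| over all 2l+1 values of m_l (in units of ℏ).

Σ|L_z| = 42 ℏ

The allowed m_l values are -6, -5, -4, -3, -2, -1, 0, 1, 2, 3, 4, 5, 6.
Σ|m_l| = l(l+1) = 42.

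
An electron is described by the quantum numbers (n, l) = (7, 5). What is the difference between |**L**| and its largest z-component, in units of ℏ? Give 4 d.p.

|L| − L_z,max ≈ 0.4772ℏ

|L| = √30 ℏ ≈ 5.4772ℏ, while L_z,max = lℏ = 5ℏ.
The difference is (√30 − 5)ℏ ≈ 0.4772ℏ.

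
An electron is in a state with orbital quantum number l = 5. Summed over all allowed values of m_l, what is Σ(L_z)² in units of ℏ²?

m_l runs from −5 to 5, i.e. {-5, -4, -3, -2, -1, 0, 1, 2, 3, 4, 5}.
Σ m_l² = 2·(1 + 4 + 9 + 16 + 25) = 110.

Σ(L_z)² = 110 ℏ²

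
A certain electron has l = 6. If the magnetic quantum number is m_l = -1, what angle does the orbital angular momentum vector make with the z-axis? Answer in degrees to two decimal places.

θ ≈ 98.88°

|L| = ℏ√(l(l+1)) = √42 ℏ.
L_z = m_l ℏ = −1ℏ.
cos θ = L_z/|L| = -1/√42, so θ ≈ 98.88°.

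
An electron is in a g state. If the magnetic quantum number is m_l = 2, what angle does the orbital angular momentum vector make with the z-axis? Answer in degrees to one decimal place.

For a g orbital, l = 4.
|L|² = l(l+1)ℏ² = 20ℏ², so |L| = 2√5 ℏ.
L_z = m_l ℏ = 2ℏ.
cos θ = L_z/|L| = 2/√20, so θ ≈ 63.4°.

θ ≈ 63.4°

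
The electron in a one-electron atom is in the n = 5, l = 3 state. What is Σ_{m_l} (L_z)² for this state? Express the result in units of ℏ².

Σ(L_z)² = 28 ℏ²

The allowed m_l values are -3, -2, -1, 0, 1, 2, 3.
Summing m² from −3 to 3: Σ m_l² = 28.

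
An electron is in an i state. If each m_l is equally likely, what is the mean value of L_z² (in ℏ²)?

⟨L_z²⟩ = 14 ℏ²

The letter i corresponds to l = 6.
m_l ∈ {-6, -5, -4, -3, -2, -1, 0, 1, 2, 3, 4, 5, 6}.
⟨L_z²⟩ = ℏ²·l(l+1)/3 = 14ℏ².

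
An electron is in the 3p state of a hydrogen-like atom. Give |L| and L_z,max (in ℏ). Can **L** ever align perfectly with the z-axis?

No: L_z,max = 1ℏ < |L| = √2 ℏ ≈ 1.414ℏ

The 3p subshell has l = 1.
|L| = √2 ℏ ≈ 1.4142ℏ, while L_z,max = lℏ = 1ℏ.
Since |L| > L_z,max, the vector can never point exactly along z; the closest it comes is θ_min = arccos(1/√2) ≈ 45.0°.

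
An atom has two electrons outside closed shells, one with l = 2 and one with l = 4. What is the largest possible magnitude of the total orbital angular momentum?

|L_tot|_max = √42 ℏ ≈ 6.481ℏ

By the triangle rule, |l₁ − l₂| ≤ L ≤ l₁ + l₂.
L ∈ {2, 3, 4, 5, 6}.
The largest magnitude corresponds to L = 6: |L_tot| = ℏ√(6·7) = √42 ℏ.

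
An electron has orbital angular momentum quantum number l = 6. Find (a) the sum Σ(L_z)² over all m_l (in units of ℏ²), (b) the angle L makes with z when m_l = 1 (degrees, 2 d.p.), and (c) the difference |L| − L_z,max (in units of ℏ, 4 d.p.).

Σ m_l² = 182, so Σ(L_z)² = 182 ℏ².
For m_l = 1: cos θ = 1/√42, θ ≈ 81.12°.
|L| − L_z,max = (√42 − 6)ℏ ≈ 0.4807ℏ.

Σ(L_z)² = 182 ℏ²; θ(m_l=1) ≈ 81.12°; |L|−L_z,max ≈ 0.4807ℏ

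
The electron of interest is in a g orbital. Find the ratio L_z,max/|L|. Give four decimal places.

G corresponds to l = 4.
|L| = 2√5 ℏ ≈ 4.4721ℏ, while L_z,max = lℏ = 4ℏ.
L_z,max/|L| = 4/√20 = 0.8944.

L_z,max/|L| = 0.8944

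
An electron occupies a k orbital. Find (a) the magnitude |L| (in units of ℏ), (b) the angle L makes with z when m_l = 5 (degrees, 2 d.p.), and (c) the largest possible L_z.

|L| = 2√14 ℏ ≈ 7.483ℏ; θ(m_l=5) ≈ 48.08°; L_z,max = 7ℏ

For a k orbital, l = 7.
|L| = ℏ√(7·8) = 2√14 ℏ ≈ 7.483ℏ.
For m_l = 5: cos θ = 5/√56, θ ≈ 48.08°.
L_z,max = lℏ = 7ℏ.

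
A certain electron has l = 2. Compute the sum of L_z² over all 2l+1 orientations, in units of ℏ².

m_l runs from −2 to 2, i.e. {-2, -1, 0, 1, 2}.
Summing m² from −2 to 2: Σ m_l² = 10.

Σ(L_z)² = 10 ℏ²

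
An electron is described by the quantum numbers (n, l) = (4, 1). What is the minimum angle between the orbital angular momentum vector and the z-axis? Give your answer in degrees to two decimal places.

θ_min ≈ 45.00°

|L|² = l(l+1)ℏ² = 2ℏ², so |L| = √2 ℏ.
The smallest angle corresponds to the largest L_z, i.e. m_l = l = 1, giving L_z = 1ℏ.
cos θ_min = 1/√2, so θ_min ≈ 45.00°.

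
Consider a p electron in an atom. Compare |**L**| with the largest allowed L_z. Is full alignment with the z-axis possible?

No: L_z,max = 1ℏ < |L| = √2 ℏ ≈ 1.414ℏ

A p state has l = 1.
|L| = √2 ℏ ≈ 1.4142ℏ, while L_z,max = lℏ = 1ℏ.
Since |L| > L_z,max, the vector can never point exactly along z; the closest it comes is θ_min = arccos(1/√2) ≈ 45.0°.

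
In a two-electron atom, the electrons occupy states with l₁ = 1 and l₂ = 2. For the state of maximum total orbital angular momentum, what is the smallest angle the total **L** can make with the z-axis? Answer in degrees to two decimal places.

By the triangle rule, |l₁ − l₂| ≤ L ≤ l₁ + l₂.
L ∈ {1, 2, 3}.
The maximum is L = 3, with |L_tot| = ℏ√(3·4) = 2√3 ℏ.
The minimum angle with z is arccos(3/√12) ≈ 30.00°.

θ_min ≈ 30.00°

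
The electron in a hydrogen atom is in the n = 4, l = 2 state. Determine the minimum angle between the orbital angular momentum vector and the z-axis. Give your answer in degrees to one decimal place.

θ_min ≈ 35.3°

|L|² = l(l+1)ℏ² = 6ℏ², so |L| = √6 ℏ.
The smallest angle corresponds to the largest L_z, i.e. m_l = l = 2, giving L_z = 2ℏ.
cos θ_min = 2/√6, so θ_min ≈ 35.3°.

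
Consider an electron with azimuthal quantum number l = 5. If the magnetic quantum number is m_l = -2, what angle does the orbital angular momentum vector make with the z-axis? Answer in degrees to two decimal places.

|L| = √(l(l+1)) ℏ = √30 ℏ.
L_z = m_l ℏ = −2ℏ.
cos θ = L_z/|L| = -2/√30, so θ ≈ 111.42°.

θ ≈ 111.42°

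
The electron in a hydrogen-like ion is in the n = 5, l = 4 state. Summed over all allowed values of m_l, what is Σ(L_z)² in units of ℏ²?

m_l ∈ {-4, -3, -2, -1, 0, 1, 2, 3, 4}.
Summing m² from −4 to 4: Σ m_l² = 60.

Σ(L_z)² = 60 ℏ²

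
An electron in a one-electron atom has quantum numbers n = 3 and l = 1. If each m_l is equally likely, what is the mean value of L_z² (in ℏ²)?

m_l ∈ {-1, 0, 1}.
⟨L_z²⟩ = ℏ²·l(l+1)/3 = 0.6667ℏ².

⟨L_z²⟩ = 0.6667 ℏ²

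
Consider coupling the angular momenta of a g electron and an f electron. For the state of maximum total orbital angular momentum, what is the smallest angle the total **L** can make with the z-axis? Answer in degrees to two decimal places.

θ_min ≈ 20.70°

By the triangle rule, |l₁ − l₂| ≤ L ≤ l₁ + l₂.
L ∈ {1, 2, 3, 4, 5, 6, 7}.
The maximum is L = 7, with |L_tot| = ℏ√(7·8) = 2√14 ℏ.
The minimum angle with z is arccos(7/√56) ≈ 20.70°.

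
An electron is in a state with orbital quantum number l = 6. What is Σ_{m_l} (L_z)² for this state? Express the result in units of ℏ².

Σ(L_z)² = 182 ℏ²

The allowed m_l values are -6, -5, -4, -3, -2, -1, 0, 1, 2, 3, 4, 5, 6.
Σ m_l² = l(l+1)(2l+1)/3 = 6·7·13/3 = 182.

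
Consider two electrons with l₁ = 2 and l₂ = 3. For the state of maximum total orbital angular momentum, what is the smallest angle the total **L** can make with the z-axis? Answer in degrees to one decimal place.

θ_min ≈ 24.1°

Angular momentum addition gives L = |l₁ − l₂|, …, l₁ + l₂.
So L can be 1, 2, 3, 4, 5.
The maximum is L = 5, with |L_tot| = ℏ√(5·6) = √30 ℏ.
The minimum angle with z is arccos(5/√30) ≈ 24.1°.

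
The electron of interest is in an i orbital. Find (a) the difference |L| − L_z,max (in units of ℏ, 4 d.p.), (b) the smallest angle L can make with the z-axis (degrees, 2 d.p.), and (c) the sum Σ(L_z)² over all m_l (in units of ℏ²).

I corresponds to l = 6.
|L| − L_z,max = (√42 − 6)ℏ ≈ 0.4807ℏ.
cos θ_min = 6/√42, so θ_min ≈ 22.21°.
Σ m_l² = 182, so Σ(L_z)² = 182 ℏ².

|L|−L_z,max ≈ 0.4807ℏ; θ_min ≈ 22.21°; Σ(L_z)² = 182 ℏ²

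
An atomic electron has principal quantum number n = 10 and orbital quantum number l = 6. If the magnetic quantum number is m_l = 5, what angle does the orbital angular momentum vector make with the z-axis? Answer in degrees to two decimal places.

|L| = √(l(l+1)) ℏ = √42 ℏ.
L_z = m_l ℏ = 5ℏ.
cos θ = L_z/|L| = 5/√42, so θ ≈ 39.51°.

θ ≈ 39.51°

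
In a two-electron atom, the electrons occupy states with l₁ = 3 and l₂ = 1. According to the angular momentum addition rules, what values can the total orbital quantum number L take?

Angular momentum addition gives L = |l₁ − l₂|, …, l₁ + l₂.
Allowed values: L = 2, 3, 4.

L = 2, 3, 4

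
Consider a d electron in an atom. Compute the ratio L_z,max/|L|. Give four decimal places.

L_z,max/|L| = 0.8165

For a d orbital, l = 2.
|L| = √6 ℏ ≈ 2.4495ℏ, while L_z,max = lℏ = 2ℏ.
L_z,max/|L| = 2/√6 = 0.8165.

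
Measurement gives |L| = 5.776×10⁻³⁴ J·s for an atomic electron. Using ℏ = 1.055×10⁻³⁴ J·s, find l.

l = 5

|L|/ℏ = (5.776×10⁻³⁴)/(1.055×10⁻³⁴) ≈ 5.475.
Set l(l+1) = 29.97; the integer solution is l = 5.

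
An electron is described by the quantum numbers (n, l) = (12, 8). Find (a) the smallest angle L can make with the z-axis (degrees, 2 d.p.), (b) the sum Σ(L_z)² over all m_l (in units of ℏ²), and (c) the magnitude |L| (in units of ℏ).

θ_min ≈ 19.47°; Σ(L_z)² = 408 ℏ²; |L| = 6√2 ℏ ≈ 8.485ℏ

cos θ_min = 8/√72, so θ_min ≈ 19.47°.
Σ m_l² = 408, so Σ(L_z)² = 408 ℏ².
|L| = ℏ√(8·9) = 6√2 ℏ ≈ 8.485ℏ.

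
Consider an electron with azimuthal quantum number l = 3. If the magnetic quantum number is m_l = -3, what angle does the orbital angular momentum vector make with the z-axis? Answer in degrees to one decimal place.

θ ≈ 150.0°

|L| = √(l(l+1)) ℏ = 2√3 ℏ.
L_z = m_l ℏ = −3ℏ.
cos θ = L_z/|L| = -3/√12, so θ ≈ 150.0°.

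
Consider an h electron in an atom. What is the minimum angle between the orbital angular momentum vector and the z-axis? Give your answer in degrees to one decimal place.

θ_min ≈ 24.1°

The letter h corresponds to l = 5.
|L|² = l(l+1)ℏ² = 30ℏ², so |L| = √30 ℏ.
The smallest angle corresponds to the largest L_z, i.e. m_l = l = 5, giving L_z = 5ℏ.
cos θ_min = 5/√30, so θ_min ≈ 24.1°.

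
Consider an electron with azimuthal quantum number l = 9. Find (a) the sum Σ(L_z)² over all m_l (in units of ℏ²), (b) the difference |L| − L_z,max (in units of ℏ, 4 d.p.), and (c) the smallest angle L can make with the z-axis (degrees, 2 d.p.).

Σ m_l² = 570, so Σ(L_z)² = 570 ℏ².
|L| − L_z,max = (3√10 − 9)ℏ ≈ 0.4868ℏ.
cos θ_min = 9/√90, so θ_min ≈ 18.43°.

Σ(L_z)² = 570 ℏ²; |L|−L_z,max ≈ 0.4868ℏ; θ_min ≈ 18.43°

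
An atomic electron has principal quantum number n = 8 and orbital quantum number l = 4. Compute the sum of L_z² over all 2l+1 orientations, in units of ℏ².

Σ(L_z)² = 60 ℏ²

m_l ∈ {-4, -3, -2, -1, 0, 1, 2, 3, 4}.
Σ m_l² = 2·(1 + 4 + 9 + 16) = 60.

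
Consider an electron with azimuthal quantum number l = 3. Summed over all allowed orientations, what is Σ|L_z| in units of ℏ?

Σ|L_z| = 12 ℏ

The allowed m_l values are -3, -2, -1, 0, 1, 2, 3.
Σ|m_l| = 2·3(3+1)/2 = 12.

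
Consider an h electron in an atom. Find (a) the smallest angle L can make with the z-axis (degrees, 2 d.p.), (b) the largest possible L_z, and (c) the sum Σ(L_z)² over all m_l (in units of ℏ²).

The letter h corresponds to l = 5.
cos θ_min = 5/√30, so θ_min ≈ 24.09°.
L_z,max = lℏ = 5ℏ.
Σ m_l² = 110, so Σ(L_z)² = 110 ℏ².

θ_min ≈ 24.09°; L_z,max = 5ℏ; Σ(L_z)² = 110 ℏ²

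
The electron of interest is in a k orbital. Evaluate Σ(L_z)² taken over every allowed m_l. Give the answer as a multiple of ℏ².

Σ(L_z)² = 280 ℏ²

For a k orbital, l = 7.
The allowed m_l values are -7, -6, -5, -4, -3, -2, -1, 0, 1, 2, 3, 4, 5, 6, 7.
Σ m_l² = 2·(1 + 4 + 9 + 16 + 25 + 36 + 49) = 280.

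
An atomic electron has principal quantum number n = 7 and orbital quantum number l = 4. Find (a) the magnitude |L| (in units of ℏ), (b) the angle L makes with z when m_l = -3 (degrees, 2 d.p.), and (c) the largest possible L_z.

|L| = 2√5 ℏ ≈ 4.472ℏ; θ(m_l=-3) ≈ 132.13°; L_z,max = 4ℏ

|L| = ℏ√(4·5) = 2√5 ℏ ≈ 4.472ℏ.
For m_l = -3: cos θ = -3/√20, θ ≈ 132.13°.
L_z,max = lℏ = 4ℏ.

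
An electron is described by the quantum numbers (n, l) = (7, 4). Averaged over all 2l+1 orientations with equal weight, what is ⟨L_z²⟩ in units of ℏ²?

m_l runs from −4 to 4, i.e. {-4, -3, -2, -1, 0, 1, 2, 3, 4}.
Average of L_z² over 9 states: 60/9 ℏ² = 6.667 ℏ².

⟨L_z²⟩ = 6.667 ℏ²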